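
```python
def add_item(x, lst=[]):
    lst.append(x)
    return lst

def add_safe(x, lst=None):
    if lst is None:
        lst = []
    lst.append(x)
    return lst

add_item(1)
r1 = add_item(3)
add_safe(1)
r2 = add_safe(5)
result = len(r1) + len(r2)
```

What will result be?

Step 1: add_item shares mutable default: after 2 calls, lst = [1, 3], len = 2.
Step 2: add_safe creates fresh list each time: r2 = [5], len = 1.
Step 3: result = 2 + 1 = 3

The answer is 3.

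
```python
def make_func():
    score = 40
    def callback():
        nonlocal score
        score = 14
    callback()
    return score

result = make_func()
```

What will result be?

Step 1: make_func() sets score = 40.
Step 2: callback() uses nonlocal to reassign score = 14.
Step 3: result = 14

The answer is 14.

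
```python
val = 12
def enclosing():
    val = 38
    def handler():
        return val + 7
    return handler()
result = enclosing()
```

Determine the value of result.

Step 1: enclosing() shadows global val with val = 38.
Step 2: handler() finds val = 38 in enclosing scope, computes 38 + 7 = 45.
Step 3: result = 45

The answer is 45.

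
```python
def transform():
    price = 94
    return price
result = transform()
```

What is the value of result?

Step 1: transform() defines price = 94 in its local scope.
Step 2: return price finds the local variable price = 94.
Step 3: result = 94

The answer is 94.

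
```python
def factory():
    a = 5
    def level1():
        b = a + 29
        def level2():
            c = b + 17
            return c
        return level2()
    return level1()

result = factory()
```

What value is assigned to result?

Step 1: a = 5. b = a + 29 = 34.
Step 2: c = b + 17 = 34 + 17 = 51.
Step 3: result = 51

The answer is 51.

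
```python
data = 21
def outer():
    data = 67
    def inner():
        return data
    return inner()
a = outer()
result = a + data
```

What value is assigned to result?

Step 1: outer() has local data = 67. inner() reads from enclosing.
Step 2: outer() returns 67. Global data = 21 unchanged.
Step 3: result = 67 + 21 = 88

The answer is 88.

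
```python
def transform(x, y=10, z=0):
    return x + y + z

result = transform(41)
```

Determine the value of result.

Step 1: transform(41) uses defaults y = 10, z = 0.
Step 2: Returns 41 + 10 + 0 = 51.
Step 3: result = 51

The answer is 51.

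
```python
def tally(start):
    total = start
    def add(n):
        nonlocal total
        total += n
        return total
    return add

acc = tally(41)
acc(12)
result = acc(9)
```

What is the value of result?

Step 1: tally(41) creates closure with total = 41.
Step 2: First acc(12): total = 41 + 12 = 53.
Step 3: Second acc(9): total = 53 + 9 = 62. result = 62

The answer is 62.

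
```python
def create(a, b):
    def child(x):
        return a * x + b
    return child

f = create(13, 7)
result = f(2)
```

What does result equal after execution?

Step 1: create(13, 7) captures a = 13, b = 7.
Step 2: f(2) computes 13 * 2 + 7 = 33.
Step 3: result = 33

The answer is 33.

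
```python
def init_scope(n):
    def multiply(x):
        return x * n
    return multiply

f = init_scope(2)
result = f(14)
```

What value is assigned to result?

Step 1: init_scope(2) returns multiply closure with n = 2.
Step 2: f(14) computes 14 * 2 = 28.
Step 3: result = 28

The answer is 28.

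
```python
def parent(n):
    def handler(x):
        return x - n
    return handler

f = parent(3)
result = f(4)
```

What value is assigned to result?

Step 1: parent(3) creates a closure capturing n = 3.
Step 2: f(4) computes 4 - 3 = 1.
Step 3: result = 1

The answer is 1.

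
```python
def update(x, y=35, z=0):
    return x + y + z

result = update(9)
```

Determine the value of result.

Step 1: update(9) uses defaults y = 35, z = 0.
Step 2: Returns 9 + 35 + 0 = 44.
Step 3: result = 44

The answer is 44.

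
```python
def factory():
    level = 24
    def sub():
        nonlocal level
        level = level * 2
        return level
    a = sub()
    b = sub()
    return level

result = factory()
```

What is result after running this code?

Step 1: level starts at 24.
Step 2: First sub(): level = 24 * 2 = 48.
Step 3: Second sub(): level = 48 * 2 = 96.
Step 4: result = 96

The answer is 96.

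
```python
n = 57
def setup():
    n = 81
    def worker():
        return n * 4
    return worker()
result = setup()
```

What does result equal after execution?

Step 1: setup() shadows global n with n = 81.
Step 2: worker() finds n = 81 in enclosing scope, computes 81 * 4 = 324.
Step 3: result = 324

The answer is 324.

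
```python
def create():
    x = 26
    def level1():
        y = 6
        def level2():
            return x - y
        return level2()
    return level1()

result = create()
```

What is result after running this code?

Step 1: x = 26 in create. y = 6 in level1.
Step 2: level2() reads x = 26 and y = 6 from enclosing scopes.
Step 3: result = 26 - 6 = 20

The answer is 20.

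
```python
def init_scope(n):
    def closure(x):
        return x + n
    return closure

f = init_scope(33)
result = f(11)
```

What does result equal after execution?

Step 1: init_scope(33) creates a closure that captures n = 33.
Step 2: f(11) calls the closure with x = 11, returning 11 + 33 = 44.
Step 3: result = 44

The answer is 44.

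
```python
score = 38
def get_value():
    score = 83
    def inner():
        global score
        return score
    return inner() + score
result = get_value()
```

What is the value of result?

Step 1: Global score = 38. get_value() shadows with local score = 83.
Step 2: inner() uses global keyword, so inner() returns global score = 38.
Step 3: get_value() returns 38 + 83 = 121

The answer is 121.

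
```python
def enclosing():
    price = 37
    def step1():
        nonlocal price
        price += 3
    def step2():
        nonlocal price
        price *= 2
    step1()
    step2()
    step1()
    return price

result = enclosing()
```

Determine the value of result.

Step 1: price = 37.
Step 2: step1(): price = 37 + 3 = 40.
Step 3: step2(): price = 40 * 2 = 80.
Step 4: step1(): price = 80 + 3 = 83. result = 83

The answer is 83.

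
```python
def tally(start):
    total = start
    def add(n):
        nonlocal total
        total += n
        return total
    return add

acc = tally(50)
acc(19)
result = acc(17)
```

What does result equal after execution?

Step 1: tally(50) creates closure with total = 50.
Step 2: First acc(19): total = 50 + 19 = 69.
Step 3: Second acc(17): total = 69 + 17 = 86. result = 86

The answer is 86.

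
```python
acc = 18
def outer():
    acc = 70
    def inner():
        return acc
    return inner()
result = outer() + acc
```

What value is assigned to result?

Step 1: Global acc = 18. outer() shadows with acc = 70.
Step 2: inner() returns enclosing acc = 70. outer() = 70.
Step 3: result = 70 + global acc (18) = 88

The answer is 88.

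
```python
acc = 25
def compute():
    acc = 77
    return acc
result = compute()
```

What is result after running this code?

Step 1: Global acc = 25.
Step 2: compute() creates local acc = 77, shadowing the global.
Step 3: Returns local acc = 77. result = 77

The answer is 77.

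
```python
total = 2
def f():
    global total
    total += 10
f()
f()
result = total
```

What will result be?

Step 1: total = 2.
Step 2: First f(): total = 2 + 10 = 12.
Step 3: Second f(): total = 12 + 10 = 22. result = 22

The answer is 22.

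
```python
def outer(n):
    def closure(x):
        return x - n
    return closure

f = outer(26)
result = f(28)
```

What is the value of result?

Step 1: outer(26) creates a closure capturing n = 26.
Step 2: f(28) computes 28 - 26 = 2.
Step 3: result = 2

The answer is 2.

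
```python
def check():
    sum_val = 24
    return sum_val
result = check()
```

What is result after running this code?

Step 1: check() defines sum_val = 24 in its local scope.
Step 2: return sum_val finds the local variable sum_val = 24.
Step 3: result = 24

The answer is 24.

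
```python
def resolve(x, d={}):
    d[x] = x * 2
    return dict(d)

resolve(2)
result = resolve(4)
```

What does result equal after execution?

Step 1: Mutable default dict is shared across calls.
Step 2: First call adds 2: 4. Second call adds 4: 8.
Step 3: result = {2: 4, 4: 8}

The answer is {2: 4, 4: 8}.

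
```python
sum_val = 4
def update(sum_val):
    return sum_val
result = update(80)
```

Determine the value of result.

Step 1: Global sum_val = 4.
Step 2: update(80) takes parameter sum_val = 80, which shadows the global.
Step 3: result = 80

The answer is 80.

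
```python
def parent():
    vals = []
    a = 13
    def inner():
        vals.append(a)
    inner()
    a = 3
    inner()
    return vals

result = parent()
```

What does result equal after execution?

Step 1: a = 13. inner() appends current a to vals.
Step 2: First inner(): appends 13. Then a = 3.
Step 3: Second inner(): appends 3 (closure sees updated a). result = [13, 3]

The answer is [13, 3].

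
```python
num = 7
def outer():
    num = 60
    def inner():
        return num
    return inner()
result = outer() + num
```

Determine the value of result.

Step 1: Global num = 7. outer() shadows with num = 60.
Step 2: inner() returns enclosing num = 60. outer() = 60.
Step 3: result = 60 + global num (7) = 67

The answer is 67.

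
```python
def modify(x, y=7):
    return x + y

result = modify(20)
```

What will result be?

Step 1: modify(20) uses default y = 7.
Step 2: Returns 20 + 7 = 27.
Step 3: result = 27

The answer is 27.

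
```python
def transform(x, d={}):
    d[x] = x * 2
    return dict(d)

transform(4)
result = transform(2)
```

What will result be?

Step 1: Mutable default dict is shared across calls.
Step 2: First call adds 4: 8. Second call adds 2: 4.
Step 3: result = {4: 8, 2: 4}

The answer is {4: 8, 2: 4}.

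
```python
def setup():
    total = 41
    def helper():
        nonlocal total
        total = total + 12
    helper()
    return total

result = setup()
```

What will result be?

Step 1: setup() sets total = 41.
Step 2: helper() uses nonlocal to modify total in setup's scope: total = 41 + 12 = 53.
Step 3: setup() returns the modified total = 53

The answer is 53.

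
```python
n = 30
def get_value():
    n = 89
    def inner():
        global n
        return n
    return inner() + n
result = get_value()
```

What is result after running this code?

Step 1: Global n = 30. get_value() shadows with local n = 89.
Step 2: inner() uses global keyword, so inner() returns global n = 30.
Step 3: get_value() returns 30 + 89 = 119

The answer is 119.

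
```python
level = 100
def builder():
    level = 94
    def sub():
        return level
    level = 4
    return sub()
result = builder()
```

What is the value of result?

Step 1: builder() sets level = 94, then later level = 4.
Step 2: sub() is called after level is reassigned to 4. Closures capture variables by reference, not by value.
Step 3: result = 4

The answer is 4.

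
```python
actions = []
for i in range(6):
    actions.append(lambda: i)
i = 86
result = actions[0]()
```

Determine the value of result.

Step 1: Lambdas capture the variable i by reference, not by value.
Step 2: After the loop, i is reassigned to 86.
Step 3: actions[0]() looks up the current i = 86. result = 86

The answer is 86.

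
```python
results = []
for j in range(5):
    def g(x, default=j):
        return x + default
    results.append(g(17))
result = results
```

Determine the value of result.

Step 1: Default argument default=j is evaluated at function definition time.
Step 2: Each iteration creates g with default = current j value.
Step 3: g(17) returns 17 + default. results = [17, 18, 19, 20, 21]

The answer is [17, 18, 19, 20, 21].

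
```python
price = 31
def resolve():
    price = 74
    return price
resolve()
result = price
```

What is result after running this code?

Step 1: Global price = 31.
Step 2: resolve() creates local price = 74 (shadow, not modification).
Step 3: After resolve() returns, global price is unchanged. result = 31

The answer is 31.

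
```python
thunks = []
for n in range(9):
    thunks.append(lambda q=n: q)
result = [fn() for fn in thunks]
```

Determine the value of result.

Step 1: Default arg q=n captures n at each iteration.
Step 2: Each lambda has its own default: 0, 1, ..., 8.
Step 3: result = [0, 1, 2, 3, 4, 5, 6, 7, 8]

The answer is [0, 1, 2, 3, 4, 5, 6, 7, 8].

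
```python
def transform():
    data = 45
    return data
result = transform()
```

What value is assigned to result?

Step 1: transform() defines data = 45 in its local scope.
Step 2: return data finds the local variable data = 45.
Step 3: result = 45

The answer is 45.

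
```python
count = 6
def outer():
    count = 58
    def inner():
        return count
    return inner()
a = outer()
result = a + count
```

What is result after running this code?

Step 1: outer() has local count = 58. inner() reads from enclosing.
Step 2: outer() returns 58. Global count = 6 unchanged.
Step 3: result = 58 + 6 = 64

The answer is 64.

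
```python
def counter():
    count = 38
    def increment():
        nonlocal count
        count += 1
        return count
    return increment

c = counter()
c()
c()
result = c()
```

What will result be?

Step 1: counter() creates closure with count = 38.
Step 2: Each c() call increments count via nonlocal. After 3 calls: 38 + 3 = 41.
Step 3: result = 41

The answer is 41.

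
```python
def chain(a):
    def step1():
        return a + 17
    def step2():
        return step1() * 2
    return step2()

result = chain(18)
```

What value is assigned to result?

Step 1: chain(18) captures a = 18.
Step 2: step2() calls step1() which returns 18 + 17 = 35.
Step 3: step2() returns 35 * 2 = 70

The answer is 70.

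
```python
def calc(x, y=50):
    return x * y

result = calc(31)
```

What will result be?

Step 1: calc(31) uses default y = 50.
Step 2: Returns 31 * 50 = 1550.
Step 3: result = 1550

The answer is 1550.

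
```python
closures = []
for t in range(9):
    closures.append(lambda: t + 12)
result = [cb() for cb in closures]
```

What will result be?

Step 1: All lambdas capture t by reference. After the loop, t = 8.
Step 2: Each call returns 8 + 12 = 20.
Step 3: result = [20, 20, 20, 20, 20, 20, 20, 20, 20]

The answer is [20, 20, 20, 20, 20, 20, 20, 20, 20].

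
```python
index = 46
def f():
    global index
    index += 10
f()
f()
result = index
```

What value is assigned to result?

Step 1: index = 46.
Step 2: First f(): index = 46 + 10 = 56.
Step 3: Second f(): index = 56 + 10 = 66. result = 66

The answer is 66.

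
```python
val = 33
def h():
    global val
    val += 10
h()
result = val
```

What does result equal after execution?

Step 1: val = 33 globally.
Step 2: h() modifies global val: val += 10 = 43.
Step 3: result = 43

The answer is 43.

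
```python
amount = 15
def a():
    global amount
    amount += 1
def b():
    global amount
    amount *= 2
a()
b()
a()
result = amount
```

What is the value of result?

Step 1: amount = 15.
Step 2: a(): amount = 15 + 1 = 16.
Step 3: b(): amount = 16 * 2 = 32.
Step 4: a(): amount = 32 + 1 = 33

The answer is 33.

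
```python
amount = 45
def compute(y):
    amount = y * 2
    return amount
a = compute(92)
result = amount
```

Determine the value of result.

Step 1: Global amount = 45.
Step 2: compute(92) creates local amount = 92 * 2 = 184.
Step 3: Global amount unchanged because no global keyword. result = 45

The answer is 45.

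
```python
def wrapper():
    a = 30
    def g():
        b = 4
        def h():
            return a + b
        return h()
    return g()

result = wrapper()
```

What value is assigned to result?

Step 1: wrapper() defines a = 30. g() defines b = 4.
Step 2: h() accesses both from enclosing scopes: a = 30, b = 4.
Step 3: result = 30 + 4 = 34

The answer is 34.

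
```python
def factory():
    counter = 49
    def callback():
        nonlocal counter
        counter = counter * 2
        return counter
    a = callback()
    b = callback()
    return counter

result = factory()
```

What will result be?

Step 1: counter starts at 49.
Step 2: First callback(): counter = 49 * 2 = 98.
Step 3: Second callback(): counter = 98 * 2 = 196.
Step 4: result = 196

The answer is 196.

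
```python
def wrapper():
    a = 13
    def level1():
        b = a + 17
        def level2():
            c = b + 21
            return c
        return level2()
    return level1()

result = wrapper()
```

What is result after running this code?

Step 1: a = 13. b = a + 17 = 30.
Step 2: c = b + 21 = 30 + 21 = 51.
Step 3: result = 51

The answer is 51.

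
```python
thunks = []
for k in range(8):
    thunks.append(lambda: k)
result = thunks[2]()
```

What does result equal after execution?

Step 1: The loop creates 8 lambdas, all referencing the same variable k.
Step 2: After the loop, k = 7 (final value).
Step 3: thunks[2]() looks up k at call time and finds 7. This is the late binding gotcha. result = 7

The answer is 7.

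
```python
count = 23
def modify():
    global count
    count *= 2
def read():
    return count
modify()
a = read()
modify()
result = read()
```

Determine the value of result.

Step 1: count = 23.
Step 2: First modify(): count = 23 * 2 = 46.
Step 3: Second modify(): count = 46 * 2 = 92.
Step 4: read() returns 92

The answer is 92.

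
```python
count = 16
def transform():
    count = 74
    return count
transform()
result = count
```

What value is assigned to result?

Step 1: count = 16 globally.
Step 2: transform() creates a LOCAL count = 74 (no global keyword!).
Step 3: The global count is unchanged. result = 16

The answer is 16.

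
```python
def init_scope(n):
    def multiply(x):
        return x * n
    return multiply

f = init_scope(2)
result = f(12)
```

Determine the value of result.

Step 1: init_scope(2) returns multiply closure with n = 2.
Step 2: f(12) computes 12 * 2 = 24.
Step 3: result = 24

The answer is 24.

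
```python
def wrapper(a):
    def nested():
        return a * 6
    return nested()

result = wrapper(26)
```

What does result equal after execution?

Step 1: wrapper(26) binds parameter a = 26.
Step 2: nested() accesses a = 26 from enclosing scope.
Step 3: result = 26 * 6 = 156

The answer is 156.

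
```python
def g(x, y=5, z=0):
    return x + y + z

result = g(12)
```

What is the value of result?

Step 1: g(12) uses defaults y = 5, z = 0.
Step 2: Returns 12 + 5 + 0 = 17.
Step 3: result = 17

The answer is 17.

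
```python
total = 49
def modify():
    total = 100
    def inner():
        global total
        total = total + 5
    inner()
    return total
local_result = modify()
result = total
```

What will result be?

Step 1: Global total = 49. modify() creates local total = 100.
Step 2: inner() declares global total and adds 5: global total = 49 + 5 = 54.
Step 3: modify() returns its local total = 100 (unaffected by inner).
Step 4: result = global total = 54

The answer is 54.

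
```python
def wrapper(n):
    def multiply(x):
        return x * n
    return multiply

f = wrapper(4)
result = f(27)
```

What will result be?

Step 1: wrapper(4) returns multiply closure with n = 4.
Step 2: f(27) computes 27 * 4 = 108.
Step 3: result = 108

The answer is 108.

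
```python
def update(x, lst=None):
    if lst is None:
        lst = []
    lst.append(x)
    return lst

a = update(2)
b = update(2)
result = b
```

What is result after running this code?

Step 1: None default with guard creates a NEW list each call.
Step 2: a = [2] (fresh list). b = [2] (another fresh list).
Step 3: result = [2] (this is the fix for mutable default)

The answer is [2].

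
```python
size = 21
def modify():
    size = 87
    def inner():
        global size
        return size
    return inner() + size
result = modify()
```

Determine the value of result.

Step 1: Global size = 21. modify() shadows with local size = 87.
Step 2: inner() uses global keyword, so inner() returns global size = 21.
Step 3: modify() returns 21 + 87 = 108

The answer is 108.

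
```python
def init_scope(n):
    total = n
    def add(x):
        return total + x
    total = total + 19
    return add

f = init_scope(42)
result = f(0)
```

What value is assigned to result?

Step 1: init_scope(42) sets total = 42, then total = 42 + 19 = 61.
Step 2: Closures capture by reference, so add sees total = 61.
Step 3: f(0) returns 61 + 0 = 61

The answer is 61.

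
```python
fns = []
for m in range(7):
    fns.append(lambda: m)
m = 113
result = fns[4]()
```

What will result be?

Step 1: Lambdas capture the variable m by reference, not by value.
Step 2: After the loop, m is reassigned to 113.
Step 3: fns[4]() looks up the current m = 113. result = 113

The answer is 113.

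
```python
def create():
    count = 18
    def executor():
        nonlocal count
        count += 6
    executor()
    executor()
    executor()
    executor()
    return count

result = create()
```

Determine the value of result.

Step 1: count starts at 18.
Step 2: executor() is called 4 times, each adding 6.
Step 3: count = 18 + 6 * 4 = 42

The answer is 42.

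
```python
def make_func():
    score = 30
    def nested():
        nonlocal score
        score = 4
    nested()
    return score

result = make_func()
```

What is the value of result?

Step 1: make_func() sets score = 30.
Step 2: nested() uses nonlocal to reassign score = 4.
Step 3: result = 4

The answer is 4.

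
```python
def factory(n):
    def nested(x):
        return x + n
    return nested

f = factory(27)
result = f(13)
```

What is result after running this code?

Step 1: factory(27) creates a closure that captures n = 27.
Step 2: f(13) calls the closure with x = 13, returning 13 + 27 = 40.
Step 3: result = 40

The answer is 40.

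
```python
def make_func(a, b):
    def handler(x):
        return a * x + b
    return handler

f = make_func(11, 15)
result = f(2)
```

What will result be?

Step 1: make_func(11, 15) captures a = 11, b = 15.
Step 2: f(2) computes 11 * 2 + 15 = 37.
Step 3: result = 37

The answer is 37.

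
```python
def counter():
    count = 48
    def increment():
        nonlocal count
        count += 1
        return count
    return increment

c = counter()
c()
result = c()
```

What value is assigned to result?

Step 1: counter() creates closure with count = 48.
Step 2: Each c() call increments count via nonlocal. After 2 calls: 48 + 2 = 50.
Step 3: result = 50

The answer is 50.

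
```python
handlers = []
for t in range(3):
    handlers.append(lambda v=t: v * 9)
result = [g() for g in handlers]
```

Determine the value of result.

Step 1: Default arg v=t captures t at each iteration.
Step 2: handlers[k] has v defaulting to k, returns k * 9.
Step 3: result = [0, 9, 18]

The answer is [0, 9, 18].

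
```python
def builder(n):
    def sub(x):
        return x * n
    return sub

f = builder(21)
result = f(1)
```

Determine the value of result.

Step 1: builder(21) creates a closure capturing n = 21.
Step 2: f(1) computes 1 * 21 = 21.
Step 3: result = 21

The answer is 21.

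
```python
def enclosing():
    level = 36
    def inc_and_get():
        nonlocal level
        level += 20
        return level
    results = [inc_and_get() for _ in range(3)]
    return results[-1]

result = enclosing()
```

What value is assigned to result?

Step 1: level = 36.
Step 2: Three calls to inc_and_get(), each adding 20.
Step 3: Last value = 36 + 20 * 3 = 96

The answer is 96.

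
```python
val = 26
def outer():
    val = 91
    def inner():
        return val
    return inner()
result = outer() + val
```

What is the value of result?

Step 1: Global val = 26. outer() shadows with val = 91.
Step 2: inner() returns enclosing val = 91. outer() = 91.
Step 3: result = 91 + global val (26) = 117

The answer is 117.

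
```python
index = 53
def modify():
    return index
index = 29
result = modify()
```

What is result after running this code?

Step 1: index is first set to 53, then reassigned to 29.
Step 2: modify() is called after the reassignment, so it looks up the current global index = 29.
Step 3: result = 29

The answer is 29.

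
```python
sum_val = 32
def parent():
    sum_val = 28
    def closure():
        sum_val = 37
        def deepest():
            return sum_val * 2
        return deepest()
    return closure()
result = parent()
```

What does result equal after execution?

Step 1: deepest() looks up sum_val through LEGB: not local, finds sum_val = 37 in enclosing closure().
Step 2: Returns 37 * 2 = 74.
Step 3: result = 74

The answer is 74.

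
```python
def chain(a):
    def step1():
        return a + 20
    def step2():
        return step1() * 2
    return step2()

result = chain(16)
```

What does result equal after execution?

Step 1: chain(16) captures a = 16.
Step 2: step2() calls step1() which returns 16 + 20 = 36.
Step 3: step2() returns 36 * 2 = 72

The answer is 72.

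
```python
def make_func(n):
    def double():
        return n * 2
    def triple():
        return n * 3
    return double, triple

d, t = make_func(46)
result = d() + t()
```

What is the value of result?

Step 1: Both closures capture the same n = 46.
Step 2: d() = 46 * 2 = 92, t() = 46 * 3 = 138.
Step 3: result = 92 + 138 = 230

The answer is 230.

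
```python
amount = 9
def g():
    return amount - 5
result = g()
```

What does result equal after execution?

Step 1: amount = 9 is defined globally.
Step 2: g() looks up amount from global scope = 9, then computes 9 - 5 = 4.
Step 3: result = 4

The answer is 4.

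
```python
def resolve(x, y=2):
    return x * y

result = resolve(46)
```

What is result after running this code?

Step 1: resolve(46) uses default y = 2.
Step 2: Returns 46 * 2 = 92.
Step 3: result = 92

The answer is 92.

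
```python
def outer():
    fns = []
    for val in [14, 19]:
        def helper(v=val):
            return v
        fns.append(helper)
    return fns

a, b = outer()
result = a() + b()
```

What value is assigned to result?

Step 1: Default argument v=val captures val at each iteration.
Step 2: a() returns 14 (captured at first iteration), b() returns 19 (captured at second).
Step 3: result = 14 + 19 = 33

The answer is 33.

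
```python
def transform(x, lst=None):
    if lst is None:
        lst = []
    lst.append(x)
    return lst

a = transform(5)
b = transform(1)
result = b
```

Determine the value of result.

Step 1: None default with guard creates a NEW list each call.
Step 2: a = [5] (fresh list). b = [1] (another fresh list).
Step 3: result = [1] (this is the fix for mutable default)

The answer is [1].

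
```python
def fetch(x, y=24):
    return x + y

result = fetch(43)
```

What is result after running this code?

Step 1: fetch(43) uses default y = 24.
Step 2: Returns 43 + 24 = 67.
Step 3: result = 67

The answer is 67.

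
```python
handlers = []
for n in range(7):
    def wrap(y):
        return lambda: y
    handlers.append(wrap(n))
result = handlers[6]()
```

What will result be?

Step 1: wrap(n) creates a new scope capturing y = n at call time.
Step 2: handlers[6] = wrap(6), so its lambda captures y = 6.
Step 3: result = 6 (closure factory fixes late binding)

The answer is 6.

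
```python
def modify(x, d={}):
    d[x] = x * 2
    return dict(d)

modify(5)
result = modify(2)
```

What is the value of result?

Step 1: Mutable default dict is shared across calls.
Step 2: First call adds 5: 10. Second call adds 2: 4.
Step 3: result = {5: 10, 2: 4}

The answer is {5: 10, 2: 4}.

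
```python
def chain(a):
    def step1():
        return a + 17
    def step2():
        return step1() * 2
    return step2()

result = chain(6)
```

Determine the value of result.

Step 1: chain(6) captures a = 6.
Step 2: step2() calls step1() which returns 6 + 17 = 23.
Step 3: step2() returns 23 * 2 = 46

The answer is 46.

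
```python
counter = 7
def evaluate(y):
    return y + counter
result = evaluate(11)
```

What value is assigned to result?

Step 1: counter = 7 is defined globally.
Step 2: evaluate(11) uses parameter y = 11 and looks up counter from global scope = 7.
Step 3: result = 11 + 7 = 18

The answer is 18.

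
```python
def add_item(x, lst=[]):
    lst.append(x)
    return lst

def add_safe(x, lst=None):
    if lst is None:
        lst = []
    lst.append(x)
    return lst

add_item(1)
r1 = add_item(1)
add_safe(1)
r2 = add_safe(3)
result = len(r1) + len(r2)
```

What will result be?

Step 1: add_item shares mutable default: after 2 calls, lst = [1, 1], len = 2.
Step 2: add_safe creates fresh list each time: r2 = [3], len = 1.
Step 3: result = 2 + 1 = 3

The answer is 3.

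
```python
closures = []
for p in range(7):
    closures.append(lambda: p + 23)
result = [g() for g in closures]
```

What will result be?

Step 1: All lambdas capture p by reference. After the loop, p = 6.
Step 2: Each call returns 6 + 23 = 29.
Step 3: result = [29, 29, 29, 29, 29, 29, 29]

The answer is [29, 29, 29, 29, 29, 29, 29].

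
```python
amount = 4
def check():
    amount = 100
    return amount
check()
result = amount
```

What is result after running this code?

Step 1: amount = 4 globally.
Step 2: check() creates a LOCAL amount = 100 (no global keyword!).
Step 3: The global amount is unchanged. result = 4

The answer is 4.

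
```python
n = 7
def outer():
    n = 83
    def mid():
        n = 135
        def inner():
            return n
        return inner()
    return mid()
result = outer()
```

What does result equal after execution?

Step 1: Three levels of shadowing: global 7, outer 83, mid 135.
Step 2: inner() finds n = 135 in enclosing mid() scope.
Step 3: result = 135

The answer is 135.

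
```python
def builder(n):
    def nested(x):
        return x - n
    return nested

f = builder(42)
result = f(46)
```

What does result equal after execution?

Step 1: builder(42) creates a closure capturing n = 42.
Step 2: f(46) computes 46 - 42 = 4.
Step 3: result = 4

The answer is 4.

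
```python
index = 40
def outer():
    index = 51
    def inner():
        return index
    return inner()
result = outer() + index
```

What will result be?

Step 1: Global index = 40. outer() shadows with index = 51.
Step 2: inner() returns enclosing index = 51. outer() = 51.
Step 3: result = 51 + global index (40) = 91

The answer is 91.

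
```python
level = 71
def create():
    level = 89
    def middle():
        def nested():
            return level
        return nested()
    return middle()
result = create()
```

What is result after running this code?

Step 1: create() defines level = 89. middle() and nested() have no local level.
Step 2: nested() checks local (none), enclosing middle() (none), enclosing create() and finds level = 89.
Step 3: result = 89

The answer is 89.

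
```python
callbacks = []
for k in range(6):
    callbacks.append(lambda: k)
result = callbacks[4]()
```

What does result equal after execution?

Step 1: The loop creates 6 lambdas, all referencing the same variable k.
Step 2: After the loop, k = 5 (final value).
Step 3: callbacks[4]() looks up k at call time and finds 5. This is the late binding gotcha. result = 5

The answer is 5.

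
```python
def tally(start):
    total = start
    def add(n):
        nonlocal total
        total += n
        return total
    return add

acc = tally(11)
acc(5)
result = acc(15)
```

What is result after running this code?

Step 1: tally(11) creates closure with total = 11.
Step 2: First acc(5): total = 11 + 5 = 16.
Step 3: Second acc(15): total = 16 + 15 = 31. result = 31

The answer is 31.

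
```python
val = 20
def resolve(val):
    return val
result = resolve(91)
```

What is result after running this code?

Step 1: Global val = 20.
Step 2: resolve(91) takes parameter val = 91, which shadows the global.
Step 3: result = 91

The answer is 91.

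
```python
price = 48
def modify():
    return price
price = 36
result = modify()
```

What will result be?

Step 1: price is first set to 48, then reassigned to 36.
Step 2: modify() is called after the reassignment, so it looks up the current global price = 36.
Step 3: result = 36

The answer is 36.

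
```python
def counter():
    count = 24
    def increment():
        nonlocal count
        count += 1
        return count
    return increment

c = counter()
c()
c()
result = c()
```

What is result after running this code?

Step 1: counter() creates closure with count = 24.
Step 2: Each c() call increments count via nonlocal. After 3 calls: 24 + 3 = 27.
Step 3: result = 27

The answer is 27.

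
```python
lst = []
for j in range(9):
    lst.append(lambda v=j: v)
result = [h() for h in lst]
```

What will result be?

Step 1: Default arg v=j captures j at each iteration.
Step 2: Each lambda has its own default: 0, 1, ..., 8.
Step 3: result = [0, 1, 2, 3, 4, 5, 6, 7, 8]

The answer is [0, 1, 2, 3, 4, 5, 6, 7, 8].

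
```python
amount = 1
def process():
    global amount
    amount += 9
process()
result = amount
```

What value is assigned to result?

Step 1: amount = 1 globally.
Step 2: process() modifies global amount: amount += 9 = 10.
Step 3: result = 10

The answer is 10.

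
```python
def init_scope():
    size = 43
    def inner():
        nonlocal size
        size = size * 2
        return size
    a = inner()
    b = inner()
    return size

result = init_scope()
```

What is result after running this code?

Step 1: size starts at 43.
Step 2: First inner(): size = 43 * 2 = 86.
Step 3: Second inner(): size = 86 * 2 = 172.
Step 4: result = 172

The answer is 172.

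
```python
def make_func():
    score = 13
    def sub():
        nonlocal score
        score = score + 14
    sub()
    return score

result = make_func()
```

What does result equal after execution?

Step 1: make_func() sets score = 13.
Step 2: sub() uses nonlocal to modify score in make_func's scope: score = 13 + 14 = 27.
Step 3: make_func() returns the modified score = 27

The answer is 27.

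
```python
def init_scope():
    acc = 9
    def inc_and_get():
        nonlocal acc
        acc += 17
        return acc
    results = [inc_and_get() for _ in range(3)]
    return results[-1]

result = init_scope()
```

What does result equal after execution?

Step 1: acc = 9.
Step 2: Three calls to inc_and_get(), each adding 17.
Step 3: Last value = 9 + 17 * 3 = 60

The answer is 60.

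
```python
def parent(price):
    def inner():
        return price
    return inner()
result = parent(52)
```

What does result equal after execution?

Step 1: parent(52) binds parameter price = 52.
Step 2: inner() looks up price in enclosing scope and finds the parameter price = 52.
Step 3: result = 52

The answer is 52.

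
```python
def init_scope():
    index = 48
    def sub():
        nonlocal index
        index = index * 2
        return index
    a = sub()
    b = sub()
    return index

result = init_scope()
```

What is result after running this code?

Step 1: index starts at 48.
Step 2: First sub(): index = 48 * 2 = 96.
Step 3: Second sub(): index = 96 * 2 = 192.
Step 4: result = 192

The answer is 192.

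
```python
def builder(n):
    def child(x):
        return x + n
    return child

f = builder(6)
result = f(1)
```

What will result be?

Step 1: builder(6) creates a closure that captures n = 6.
Step 2: f(1) calls the closure with x = 1, returning 1 + 6 = 7.
Step 3: result = 7

The answer is 7.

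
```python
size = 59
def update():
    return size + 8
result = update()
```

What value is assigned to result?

Step 1: size = 59 is defined globally.
Step 2: update() looks up size from global scope = 59, then computes 59 + 8 = 67.
Step 3: result = 67

The answer is 67.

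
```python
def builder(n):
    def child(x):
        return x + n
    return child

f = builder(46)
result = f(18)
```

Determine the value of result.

Step 1: builder(46) creates a closure that captures n = 46.
Step 2: f(18) calls the closure with x = 18, returning 18 + 46 = 64.
Step 3: result = 64

The answer is 64.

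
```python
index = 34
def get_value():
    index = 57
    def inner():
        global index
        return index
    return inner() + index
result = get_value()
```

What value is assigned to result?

Step 1: Global index = 34. get_value() shadows with local index = 57.
Step 2: inner() uses global keyword, so inner() returns global index = 34.
Step 3: get_value() returns 34 + 57 = 91

The answer is 91.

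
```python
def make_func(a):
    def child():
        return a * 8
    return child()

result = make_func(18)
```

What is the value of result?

Step 1: make_func(18) binds parameter a = 18.
Step 2: child() accesses a = 18 from enclosing scope.
Step 3: result = 18 * 8 = 144

The answer is 144.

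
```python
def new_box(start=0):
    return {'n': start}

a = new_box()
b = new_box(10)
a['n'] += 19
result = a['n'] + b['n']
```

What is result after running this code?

Step 1: new_box() returns a new dict each call (immutable default 0).
Step 2: a = {'n': 0}, b = {'n': 10}.
Step 3: a['n'] += 19 = 19. result = 19 + 10 = 29

The answer is 29.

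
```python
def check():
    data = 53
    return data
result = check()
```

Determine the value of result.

Step 1: check() defines data = 53 in its local scope.
Step 2: return data finds the local variable data = 53.
Step 3: result = 53

The answer is 53.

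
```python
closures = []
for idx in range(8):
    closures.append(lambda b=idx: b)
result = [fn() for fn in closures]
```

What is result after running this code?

Step 1: Default arg b=idx captures idx at each iteration.
Step 2: Each lambda has its own default: 0, 1, ..., 7.
Step 3: result = [0, 1, 2, 3, 4, 5, 6, 7]

The answer is [0, 1, 2, 3, 4, 5, 6, 7].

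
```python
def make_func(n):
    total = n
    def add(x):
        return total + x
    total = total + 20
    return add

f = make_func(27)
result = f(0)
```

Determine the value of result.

Step 1: make_func(27) sets total = 27, then total = 27 + 20 = 47.
Step 2: Closures capture by reference, so add sees total = 47.
Step 3: f(0) returns 47 + 0 = 47

The answer is 47.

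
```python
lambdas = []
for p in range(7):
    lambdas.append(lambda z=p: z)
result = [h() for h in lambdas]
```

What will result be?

Step 1: Default arg z=p captures p at each iteration.
Step 2: Each lambda has its own default: 0, 1, ..., 6.
Step 3: result = [0, 1, 2, 3, 4, 5, 6]

The answer is [0, 1, 2, 3, 4, 5, 6].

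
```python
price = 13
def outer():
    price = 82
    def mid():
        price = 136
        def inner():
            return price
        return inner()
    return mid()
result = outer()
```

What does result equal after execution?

Step 1: Three levels of shadowing: global 13, outer 82, mid 136.
Step 2: inner() finds price = 136 in enclosing mid() scope.
Step 3: result = 136

The answer is 136.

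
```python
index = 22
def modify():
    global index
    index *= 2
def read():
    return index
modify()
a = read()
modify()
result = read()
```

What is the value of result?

Step 1: index = 22.
Step 2: First modify(): index = 22 * 2 = 44.
Step 3: Second modify(): index = 44 * 2 = 88.
Step 4: read() returns 88

The answer is 88.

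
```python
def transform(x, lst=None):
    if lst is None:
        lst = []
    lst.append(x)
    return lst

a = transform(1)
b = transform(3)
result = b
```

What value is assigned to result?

Step 1: None default with guard creates a NEW list each call.
Step 2: a = [1] (fresh list). b = [3] (another fresh list).
Step 3: result = [3] (this is the fix for mutable default)

The answer is [3].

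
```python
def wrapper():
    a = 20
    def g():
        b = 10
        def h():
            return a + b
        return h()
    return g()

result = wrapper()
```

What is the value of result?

Step 1: wrapper() defines a = 20. g() defines b = 10.
Step 2: h() accesses both from enclosing scopes: a = 20, b = 10.
Step 3: result = 20 + 10 = 30

The answer is 30.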